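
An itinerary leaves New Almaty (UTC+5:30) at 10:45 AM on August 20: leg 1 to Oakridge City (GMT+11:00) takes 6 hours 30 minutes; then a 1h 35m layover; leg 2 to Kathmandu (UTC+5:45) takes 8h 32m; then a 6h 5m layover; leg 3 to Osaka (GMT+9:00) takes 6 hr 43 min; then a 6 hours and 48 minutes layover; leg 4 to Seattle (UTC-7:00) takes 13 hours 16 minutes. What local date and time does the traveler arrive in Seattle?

Convert departure to UTC: 10:45 AM − 5:30 = 5:15 AM UTC on Aug 20.
Add 6 hours 30 minutes leg 1 → 11:45 AM UTC.
Add 1 hour and 35 minutes layover in Oakridge City → 1:20 PM UTC.
Add 8 hours 32 minutes leg 2 → 9:52 PM UTC.
Add 6 hours and 5 minutes layover in Kathmandu → 3:57 AM UTC (Aug 21).
Add 6 hours 43 minutes leg 3 → 10:40 AM UTC.
Add 6 hours and 48 minutes layover in Osaka → 5:28 PM UTC.
Add 13 hours 16 minutes leg 4 → 6:44 AM UTC (Aug 22).
Seattle is UTC−7:00, so local arrival = 6:44 AM − 7:00 = 11:44 PM on Aug 21.

11:44 PM on Aug 21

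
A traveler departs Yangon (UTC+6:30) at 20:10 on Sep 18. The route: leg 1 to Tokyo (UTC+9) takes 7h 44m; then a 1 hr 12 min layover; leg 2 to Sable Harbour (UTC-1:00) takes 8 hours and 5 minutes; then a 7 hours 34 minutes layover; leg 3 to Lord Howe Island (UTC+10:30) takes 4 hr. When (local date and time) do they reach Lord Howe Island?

04:45 on Sep 20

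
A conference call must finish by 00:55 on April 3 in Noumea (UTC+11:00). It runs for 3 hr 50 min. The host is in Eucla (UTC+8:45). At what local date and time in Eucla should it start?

Target end time in UTC: 00:55 − 11:00 = 13:55 on Apr 2.
Subtract 3 hours 50 minutes → start 10:05 UTC on Apr 2.
Eucla is UTC+8:45: 10:05 + 8:45 = 18:50 on Apr 2.

18:50 on April 2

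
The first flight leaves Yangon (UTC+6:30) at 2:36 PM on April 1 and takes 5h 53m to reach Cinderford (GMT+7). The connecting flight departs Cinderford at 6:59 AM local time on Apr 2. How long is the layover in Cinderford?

10 hours

Convert departure to UTC: 2:36 PM − 6:30 = 8:06 AM UTC on Apr 1.
Add 5 hours 53 minutes flight time → 1:59 PM UTC.
Cinderford is UTC+7:00, so local arrival = 1:59 PM + 7:00 = 8:59 PM on Apr 1.
Layover = 6:59 AM − 8:59 PM (+1 day) = 10 hours.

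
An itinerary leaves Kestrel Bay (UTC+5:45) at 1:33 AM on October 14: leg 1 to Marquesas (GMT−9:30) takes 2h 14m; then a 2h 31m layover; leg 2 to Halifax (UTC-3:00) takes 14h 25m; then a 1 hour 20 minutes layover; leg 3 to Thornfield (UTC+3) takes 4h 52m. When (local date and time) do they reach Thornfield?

Convert departure to UTC: 1:33 AM − 5:45 = 7:48 PM UTC on Oct 13.
Add 2 hours 14 minutes leg 1 → 10:02 PM UTC.
Add 2 hours and 31 minutes layover in Marquesas → 12:33 AM UTC (Oct 14).
Add 14 hours and 25 minutes leg 2 → 2:58 PM UTC.
Add 1 hour 20 minutes layover in Halifax → 4:18 PM UTC.
Add 4 hours 52 minutes leg 3 → 9:10 PM UTC.
Thornfield is UTC+3:00, so local arrival = 9:10 PM + 3:00 = 12:10 AM on Oct 15.

12:10 AM on Oct 15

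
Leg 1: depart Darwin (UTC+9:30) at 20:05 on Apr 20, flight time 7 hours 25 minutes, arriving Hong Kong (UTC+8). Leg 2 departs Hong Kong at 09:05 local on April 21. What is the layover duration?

Convert departure to UTC: 20:05 − 9:30 = 10:35 UTC on Apr 20.
Add 7 hours and 25 minutes flight time → 18:00 UTC.
Hong Kong is UTC+8:00, so local arrival = 18:00 + 8:00 = 02:00 on Apr 21.
Layover = 09:05 − 02:00 = 7 hours 5 minutes.

7 hours 5 minutes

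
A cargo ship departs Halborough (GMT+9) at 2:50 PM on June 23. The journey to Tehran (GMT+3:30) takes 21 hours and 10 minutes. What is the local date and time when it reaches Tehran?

6:30 AM on June 24

Convert departure to UTC: 2:50 PM − 9:00 = 5:50 AM UTC on Jun 23.
Add 21 hours and 10 minutes travel time → 3:00 AM UTC (Jun 24).
Tehran is UTC+3:30, so local arrival = 3:00 AM + 3:30 = 6:30 AM on Jun 24.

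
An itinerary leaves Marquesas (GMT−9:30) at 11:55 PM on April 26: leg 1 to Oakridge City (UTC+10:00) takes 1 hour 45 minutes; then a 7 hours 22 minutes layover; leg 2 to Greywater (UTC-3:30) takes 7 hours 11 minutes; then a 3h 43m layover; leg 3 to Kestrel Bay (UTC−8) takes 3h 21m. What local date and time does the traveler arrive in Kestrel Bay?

12:47 AM on Apr 28

Convert departure to UTC: 11:55 PM + 9:30 = 9:25 AM UTC on Apr 27.
Add 1 hour and 45 minutes leg 1 → 11:10 AM UTC.
Add 7 hours and 22 minutes layover in Oakridge City → 6:32 PM UTC.
Add 7 hours and 11 minutes leg 2 → 1:43 AM UTC (Apr 28).
Add 3 hours and 43 minutes layover in Greywater → 5:26 AM UTC.
Add 3 hours and 21 minutes leg 3 → 8:47 AM UTC.
Kestrel Bay is UTC−8:00, so local arrival = 8:47 AM − 8:00 = 12:47 AM on Apr 28.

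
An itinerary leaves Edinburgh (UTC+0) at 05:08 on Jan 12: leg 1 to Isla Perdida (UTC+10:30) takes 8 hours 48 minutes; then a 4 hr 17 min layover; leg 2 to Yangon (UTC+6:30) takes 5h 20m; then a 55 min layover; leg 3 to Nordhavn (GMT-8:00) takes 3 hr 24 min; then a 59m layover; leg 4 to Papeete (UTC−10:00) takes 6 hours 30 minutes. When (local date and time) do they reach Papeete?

01:21 on Jan 13

Edinburgh is at UTC+0, so departure is already 05:08 UTC on Jan 12.
Add 8 hours 48 minutes leg 1 → 13:56 UTC.
Add 4 hours and 17 minutes layover in Isla Perdida → 18:13 UTC.
Add 5 hours and 20 minutes leg 2 → 23:33 UTC.
Add 55 minutes layover in Yangon → 00:28 UTC (Jan 13).
Add 3 hours 24 minutes leg 3 → 03:52 UTC.
Add 59 minutes layover in Nordhavn → 04:51 UTC.
Add 6 hours 30 minutes leg 4 → 11:21 UTC.
Papeete is UTC−10:00, so local arrival = 11:21 − 10:00 = 01:21 on Jan 13.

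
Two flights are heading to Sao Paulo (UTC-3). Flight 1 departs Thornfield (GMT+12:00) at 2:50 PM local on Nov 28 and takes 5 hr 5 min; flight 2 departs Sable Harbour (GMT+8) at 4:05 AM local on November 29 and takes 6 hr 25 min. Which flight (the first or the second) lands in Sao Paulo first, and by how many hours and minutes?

the first, by 18 hours 35 minutes

Flight 1 in UTC: 2:50 PM − 12:00 = 2:50 AM on Nov 28.
+5 hours and 5 minutes → arrive 7:55 AM UTC on Nov 28.
Flight 2 in UTC: 4:05 AM − 8:00 = 8:05 PM on Nov 28.
+6 hours 25 minutes → arrive 2:30 AM UTC on Nov 29.
Flight 1 lands earlier by 18 hours 35 minutes.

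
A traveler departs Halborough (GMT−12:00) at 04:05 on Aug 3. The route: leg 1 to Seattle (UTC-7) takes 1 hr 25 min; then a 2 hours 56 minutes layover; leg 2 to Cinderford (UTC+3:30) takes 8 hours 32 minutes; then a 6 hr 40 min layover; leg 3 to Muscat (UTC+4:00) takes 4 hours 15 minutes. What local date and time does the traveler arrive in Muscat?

Convert departure to UTC: 04:05 + 12:00 = 16:05 UTC on Aug 3.
Add 1 hour 25 minutes leg 1 → 17:30 UTC.
Add 2 hours 56 minutes layover in Seattle → 20:26 UTC.
Add 8 hours and 32 minutes leg 2 → 04:58 UTC (Aug 4).
Add 6 hours 40 minutes layover in Cinderford → 11:38 UTC.
Add 4 hours and 15 minutes leg 3 → 15:53 UTC.
Muscat is UTC+4:00, so local arrival = 15:53 + 4:00 = 19:53 on Aug 4.

19:53 on August 4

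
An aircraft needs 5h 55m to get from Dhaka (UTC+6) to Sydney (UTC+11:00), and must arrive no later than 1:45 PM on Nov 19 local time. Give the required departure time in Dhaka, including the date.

2:50 AM on Nov 19

Target arrival in UTC: 1:45 PM − 11:00 = 2:45 AM on Nov 19.
Subtract 5 hours 55 minutes → departure 8:50 PM UTC on Nov 18.
Dhaka is UTC+6:00: 8:50 PM + 6:00 = 2:50 AM on Nov 19.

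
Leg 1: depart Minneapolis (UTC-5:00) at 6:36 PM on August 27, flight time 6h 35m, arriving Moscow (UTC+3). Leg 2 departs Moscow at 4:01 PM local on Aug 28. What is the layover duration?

Convert departure to UTC: 6:36 PM + 5:00 = 11:36 PM UTC on Aug 27.
Add 6 hours and 35 minutes flight time → 6:11 AM UTC (Aug 28).
Moscow is UTC+3:00, so local arrival = 6:11 AM + 3:00 = 9:11 AM on Aug 28.
Layover = 4:01 PM − 9:11 AM = 6 hours 50 minutes.

6 hours 50 minutes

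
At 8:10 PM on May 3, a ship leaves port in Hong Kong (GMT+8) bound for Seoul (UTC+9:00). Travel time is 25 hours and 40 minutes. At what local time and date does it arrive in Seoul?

10:50 PM on May 4

Convert departure to UTC: 8:10 PM − 8:00 = 12:10 PM UTC on May 3.
Add 25 hours and 40 minutes travel time → 1:50 PM UTC (May 4).
Seoul is UTC+9:00, so local arrival = 1:50 PM + 9:00 = 10:50 PM on May 4.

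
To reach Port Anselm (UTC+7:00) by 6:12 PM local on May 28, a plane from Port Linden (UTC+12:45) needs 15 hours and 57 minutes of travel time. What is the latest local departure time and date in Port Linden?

8:00 AM on May 28

Target arrival in UTC: 6:12 PM − 7:00 = 11:12 AM on May 28.
Subtract 15 hours 57 minutes → departure 7:15 PM UTC on May 27.
Port Linden is UTC+12:45: 7:15 PM + 12:45 = 8:00 AM on May 28.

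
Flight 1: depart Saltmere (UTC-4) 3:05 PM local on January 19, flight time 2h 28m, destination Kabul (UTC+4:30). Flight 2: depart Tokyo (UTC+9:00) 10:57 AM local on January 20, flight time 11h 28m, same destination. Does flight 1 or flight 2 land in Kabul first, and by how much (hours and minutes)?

Flight 1 in UTC: 3:05 PM + 4:00 = 7:05 PM on Jan 19.
+2 hours 28 minutes → arrive 9:33 PM UTC on Jan 19.
Flight 2 in UTC: 10:57 AM − 9:00 = 1:57 AM on Jan 20.
+11 hours 28 minutes → arrive 1:25 PM UTC on Jan 20.
Flight 1 lands earlier by 15 hours 52 minutes.

the first, by 15 hours 52 minutes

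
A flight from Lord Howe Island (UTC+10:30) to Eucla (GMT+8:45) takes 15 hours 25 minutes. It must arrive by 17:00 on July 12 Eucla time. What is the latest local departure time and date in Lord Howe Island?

Target arrival in UTC: 17:00 − 8:45 = 08:15 on Jul 12.
Subtract 15 hours 25 minutes → departure 16:50 UTC on Jul 11.
Lord Howe Island is UTC+10:30: 16:50 + 10:30 = 03:20 on Jul 12.

03:20 on July 12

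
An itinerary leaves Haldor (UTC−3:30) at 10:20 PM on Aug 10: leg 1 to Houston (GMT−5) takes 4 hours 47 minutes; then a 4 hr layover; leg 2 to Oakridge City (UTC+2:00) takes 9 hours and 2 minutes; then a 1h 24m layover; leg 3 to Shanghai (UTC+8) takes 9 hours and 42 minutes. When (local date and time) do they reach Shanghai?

2:45 PM on August 12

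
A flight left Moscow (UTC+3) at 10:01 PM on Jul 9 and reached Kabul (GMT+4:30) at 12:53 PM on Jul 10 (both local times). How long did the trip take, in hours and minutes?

13 hours 22 minutes

Kabul is 1:30 ahead of Moscow.
Clock-face elapsed time (ignoring zones) is 14 hours 52 minutes.
Actual elapsed = 14 hours 52 minutes − 1:30 = 13 hours 22 minutes.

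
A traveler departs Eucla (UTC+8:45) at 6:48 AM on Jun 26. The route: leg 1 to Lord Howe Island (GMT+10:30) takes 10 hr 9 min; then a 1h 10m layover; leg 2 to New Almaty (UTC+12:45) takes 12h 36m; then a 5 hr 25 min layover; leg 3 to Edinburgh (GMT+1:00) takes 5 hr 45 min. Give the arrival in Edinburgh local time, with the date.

10:08 AM on June 27

Convert departure to UTC: 6:48 AM − 8:45 = 10:03 PM UTC on Jun 25.
Add 10 hours 9 minutes leg 1 → 8:12 AM UTC (Jun 26).
Add 1 hour and 10 minutes layover in Lord Howe Island → 9:22 AM UTC.
Add 12 hours and 36 minutes leg 2 → 9:58 PM UTC.
Add 5 hours and 25 minutes layover in New Almaty → 3:23 AM UTC (Jun 27).
Add 5 hours and 45 minutes leg 3 → 9:08 AM UTC.
Edinburgh is UTC+1:00, so local arrival = 9:08 AM + 1:00 = 10:08 AM on Jun 27.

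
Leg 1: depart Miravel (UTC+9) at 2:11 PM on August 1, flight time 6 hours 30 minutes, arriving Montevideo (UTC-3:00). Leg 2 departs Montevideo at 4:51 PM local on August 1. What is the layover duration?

Convert departure to UTC: 2:11 PM − 9:00 = 5:11 AM UTC on Aug 1.
Add 6 hours and 30 minutes flight time → 11:41 AM UTC.
Montevideo is UTC−3:00, so local arrival = 11:41 AM − 3:00 = 8:41 AM on Aug 1.
Layover = 4:51 PM − 8:41 AM = 8 hours 10 minutes.

8 hours 10 minutes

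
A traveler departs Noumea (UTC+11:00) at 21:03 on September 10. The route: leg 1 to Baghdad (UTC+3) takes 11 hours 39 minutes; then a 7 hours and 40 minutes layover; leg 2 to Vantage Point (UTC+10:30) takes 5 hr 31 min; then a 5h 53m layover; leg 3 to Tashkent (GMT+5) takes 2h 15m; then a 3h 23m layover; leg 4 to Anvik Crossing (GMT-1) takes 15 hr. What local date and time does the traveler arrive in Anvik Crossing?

Convert departure to UTC: 21:03 − 11:00 = 10:03 UTC on Sep 10.
Add 11 hours and 39 minutes leg 1 → 21:42 UTC.
Add 7 hours and 40 minutes layover in Baghdad → 05:22 UTC (Sep 11).
Add 5 hours and 31 minutes leg 2 → 10:53 UTC.
Add 5 hours 53 minutes layover in Vantage Point → 16:46 UTC.
Add 2 hours 15 minutes leg 3 → 19:01 UTC.
Add 3 hours 23 minutes layover in Tashkent → 22:24 UTC.
Add 15 hours leg 4 → 13:24 UTC (Sep 12).
Anvik Crossing is UTC−1:00, so local arrival = 13:24 − 1:00 = 12:24 on Sep 12.

12:24 on September 12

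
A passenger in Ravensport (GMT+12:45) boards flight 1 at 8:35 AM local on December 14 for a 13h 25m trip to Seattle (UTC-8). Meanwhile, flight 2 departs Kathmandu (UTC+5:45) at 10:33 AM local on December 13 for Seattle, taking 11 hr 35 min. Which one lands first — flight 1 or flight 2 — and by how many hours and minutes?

Flight 1 in UTC: 8:35 AM − 12:45 = 7:50 PM on Dec 13.
+13 hours and 25 minutes → arrive 9:15 AM UTC on Dec 14.
Flight 2 in UTC: 10:33 AM − 5:45 = 4:48 AM on Dec 13.
+11 hours 35 minutes → arrive 4:23 PM UTC on Dec 13.
Flight 2 lands earlier by 16 hours 52 minutes.

the second, by 16 hours 52 minutes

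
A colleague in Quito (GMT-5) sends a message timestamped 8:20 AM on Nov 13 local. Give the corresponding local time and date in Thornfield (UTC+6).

In UTC: 8:20 AM + 5:00 = 1:20 PM on Nov 13.
Thornfield is UTC+6:00: 1:20 PM + 6:00 = 7:20 PM on Nov 13.

7:20 PM on November 13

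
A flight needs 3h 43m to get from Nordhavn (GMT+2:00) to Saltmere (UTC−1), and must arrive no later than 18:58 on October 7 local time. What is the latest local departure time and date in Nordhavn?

18:15 on October 7

Target arrival in UTC: 18:58 + 1:00 = 19:58 on Oct 7.
Subtract 3 hours 43 minutes → departure 16:15 UTC on Oct 7.
Nordhavn is UTC+2:00: 16:15 + 2:00 = 18:15 on Oct 7.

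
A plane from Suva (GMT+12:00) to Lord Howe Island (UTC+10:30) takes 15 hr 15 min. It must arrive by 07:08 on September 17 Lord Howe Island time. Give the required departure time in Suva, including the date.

17:23 on Sep 16

Target arrival in UTC: 07:08 − 10:30 = 20:38 on Sep 16.
Subtract 15 hours and 15 minutes → departure 05:23 UTC on Sep 16.
Suva is UTC+12:00: 05:23 + 12:00 = 17:23 on Sep 16.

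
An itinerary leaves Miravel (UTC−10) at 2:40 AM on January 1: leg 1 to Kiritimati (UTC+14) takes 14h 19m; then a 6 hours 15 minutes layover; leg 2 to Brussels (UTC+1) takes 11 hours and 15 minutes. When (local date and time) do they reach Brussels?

9:29 PM on January 2

Convert departure to UTC: 2:40 AM + 10:00 = 12:40 PM UTC on Jan 1.
Add 14 hours 19 minutes leg 1 → 2:59 AM UTC (Jan 2).
Add 6 hours and 15 minutes layover in Kiritimati → 9:14 AM UTC.
Add 11 hours and 15 minutes leg 2 → 8:29 PM UTC.
Brussels is UTC+1:00, so local arrival = 8:29 PM + 1:00 = 9:29 PM on Jan 2.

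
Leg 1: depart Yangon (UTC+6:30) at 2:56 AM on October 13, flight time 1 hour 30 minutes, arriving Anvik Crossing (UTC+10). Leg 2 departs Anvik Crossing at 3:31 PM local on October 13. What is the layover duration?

Convert departure to UTC: 2:56 AM − 6:30 = 8:26 PM UTC on Oct 12.
Add 1 hour and 30 minutes flight time → 9:56 PM UTC.
Anvik Crossing is UTC+10:00, so local arrival = 9:56 PM + 10:00 = 7:56 AM on Oct 13.
Layover = 3:31 PM − 7:56 AM = 7 hours 35 minutes.

7 hours 35 minutes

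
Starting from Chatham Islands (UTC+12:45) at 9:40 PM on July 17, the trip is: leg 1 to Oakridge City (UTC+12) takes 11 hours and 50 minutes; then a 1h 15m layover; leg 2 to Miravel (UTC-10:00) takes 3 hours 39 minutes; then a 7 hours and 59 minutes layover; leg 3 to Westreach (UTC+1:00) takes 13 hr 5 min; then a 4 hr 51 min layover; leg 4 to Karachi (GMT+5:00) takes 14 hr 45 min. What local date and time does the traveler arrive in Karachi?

11:19 PM on July 19

Convert departure to UTC: 9:40 PM − 12:45 = 8:55 AM UTC on Jul 17.
Add 11 hours 50 minutes leg 1 → 8:45 PM UTC.
Add 1 hour 15 minutes layover in Oakridge City → 10:00 PM UTC.
Add 3 hours and 39 minutes leg 2 → 1:39 AM UTC (Jul 18).
Add 7 hours and 59 minutes layover in Miravel → 9:38 AM UTC.
Add 13 hours 5 minutes leg 3 → 10:43 PM UTC.
Add 4 hours 51 minutes layover in Westreach → 3:34 AM UTC (Jul 19).
Add 14 hours and 45 minutes leg 4 → 6:19 PM UTC.
Karachi is UTC+5:00, so local arrival = 6:19 PM + 5:00 = 11:19 PM on Jul 19.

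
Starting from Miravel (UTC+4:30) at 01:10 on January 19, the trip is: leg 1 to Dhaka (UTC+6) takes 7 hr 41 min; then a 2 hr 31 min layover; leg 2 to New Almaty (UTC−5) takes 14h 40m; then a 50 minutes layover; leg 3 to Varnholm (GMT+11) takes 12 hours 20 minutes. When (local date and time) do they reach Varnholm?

21:42 on January 20

Convert departure to UTC: 01:10 − 4:30 = 20:40 UTC on Jan 18.
Add 7 hours 41 minutes leg 1 → 04:21 UTC (Jan 19).
Add 2 hours and 31 minutes layover in Dhaka → 06:52 UTC.
Add 14 hours 40 minutes leg 2 → 21:32 UTC.
Add 50 minutes layover in New Almaty → 22:22 UTC.
Add 12 hours 20 minutes leg 3 → 10:42 UTC (Jan 20).
Varnholm is UTC+11:00, so local arrival = 10:42 + 11:00 = 21:42 on Jan 20.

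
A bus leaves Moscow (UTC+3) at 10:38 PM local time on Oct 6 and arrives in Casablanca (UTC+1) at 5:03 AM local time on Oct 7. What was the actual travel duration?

8 hours 25 minutes

Departure in UTC: 10:38 PM − 3:00 = 7:38 PM on Oct 6.
Arrival in UTC: 5:03 AM − 1:00 = 4:03 AM on Oct 7.
Elapsed = 4:03 AM − 7:38 PM (+1 day) = 8 hours 25 minutes.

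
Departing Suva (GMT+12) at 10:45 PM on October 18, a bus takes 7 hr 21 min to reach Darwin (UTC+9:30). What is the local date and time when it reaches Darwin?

Convert departure to UTC: 10:45 PM − 12:00 = 10:45 AM UTC on Oct 18.
Add 7 hours 21 minutes travel time → 6:06 PM UTC.
Darwin is UTC+9:30, so local arrival = 6:06 PM + 9:30 = 3:36 AM on Oct 19.

3:36 AM on October 19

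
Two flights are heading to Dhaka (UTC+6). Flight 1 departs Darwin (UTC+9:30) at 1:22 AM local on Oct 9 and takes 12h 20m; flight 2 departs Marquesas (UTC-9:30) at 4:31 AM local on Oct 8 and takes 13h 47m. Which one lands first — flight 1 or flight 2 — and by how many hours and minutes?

the second, by 24 minutes

Flight 1 in UTC: 1:22 AM − 9:30 = 3:52 PM on Oct 8.
+12 hours and 20 minutes → arrive 4:12 AM UTC on Oct 9.
Flight 2 in UTC: 4:31 AM + 9:30 = 2:01 PM on Oct 8.
+13 hours 47 minutes → arrive 3:48 AM UTC on Oct 9.
Flight 2 lands earlier by 24 minutes.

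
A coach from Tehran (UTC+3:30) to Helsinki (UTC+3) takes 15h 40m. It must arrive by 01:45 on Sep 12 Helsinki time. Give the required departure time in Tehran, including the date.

10:35 on Sep 11

Target arrival in UTC: 01:45 − 3:00 = 22:45 on Sep 11.
Subtract 15 hours and 40 minutes → departure 07:05 UTC on Sep 11.
Tehran is UTC+3:30: 07:05 + 3:30 = 10:35 on Sep 11.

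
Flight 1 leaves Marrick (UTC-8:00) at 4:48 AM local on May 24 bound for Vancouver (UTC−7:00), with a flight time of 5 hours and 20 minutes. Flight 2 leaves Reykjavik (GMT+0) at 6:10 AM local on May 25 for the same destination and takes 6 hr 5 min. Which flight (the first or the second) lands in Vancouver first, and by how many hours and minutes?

the first, by 18 hours 7 minutes

Flight 1 in UTC: 4:48 AM + 8:00 = 12:48 PM on May 24.
+5 hours and 20 minutes → arrive 6:08 PM UTC on May 24.
Flight 2 departs at 6:10 AM UTC (May 25).
+6 hours and 5 minutes → arrive 12:15 PM UTC on May 25.
Flight 1 lands earlier by 18 hours 7 minutes.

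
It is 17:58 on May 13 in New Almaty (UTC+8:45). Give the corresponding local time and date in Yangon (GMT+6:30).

Yangon is 2:15 behind New Almaty.
Shift by the zone difference: 17:58 − 2:15 = 15:43 on May 13 in Yangon.

15:43 on May 13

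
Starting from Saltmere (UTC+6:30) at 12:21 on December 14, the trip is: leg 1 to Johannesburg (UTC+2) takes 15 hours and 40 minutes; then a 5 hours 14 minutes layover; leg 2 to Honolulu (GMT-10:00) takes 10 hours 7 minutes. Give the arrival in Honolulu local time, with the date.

Convert departure to UTC: 12:21 − 6:30 = 05:51 UTC on Dec 14.
Add 15 hours and 40 minutes leg 1 → 21:31 UTC.
Add 5 hours and 14 minutes layover in Johannesburg → 02:45 UTC (Dec 15).
Add 10 hours 7 minutes leg 2 → 12:52 UTC.
Honolulu is UTC−10:00, so local arrival = 12:52 − 10:00 = 02:52 on Dec 15.

02:52 on December 15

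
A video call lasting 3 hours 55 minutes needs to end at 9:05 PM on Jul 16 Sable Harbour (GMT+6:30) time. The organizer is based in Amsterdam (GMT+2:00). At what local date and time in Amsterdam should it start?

Target end time in UTC: 9:05 PM − 6:30 = 2:35 PM on Jul 16.
Subtract 3 hours and 55 minutes → start 10:40 AM UTC on Jul 16.
Amsterdam is UTC+2:00: 10:40 AM + 2:00 = 12:40 PM on Jul 16.

12:40 PM on July 16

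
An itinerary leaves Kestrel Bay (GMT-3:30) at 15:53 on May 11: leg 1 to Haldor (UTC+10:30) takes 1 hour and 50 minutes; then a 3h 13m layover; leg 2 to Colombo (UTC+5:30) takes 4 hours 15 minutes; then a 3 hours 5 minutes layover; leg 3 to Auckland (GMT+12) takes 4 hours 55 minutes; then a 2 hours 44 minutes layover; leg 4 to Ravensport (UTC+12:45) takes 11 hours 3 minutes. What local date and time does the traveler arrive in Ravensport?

15:13 on May 13

Convert departure to UTC: 15:53 + 3:30 = 19:23 UTC on May 11.
Add 1 hour 50 minutes leg 1 → 21:13 UTC.
Add 3 hours and 13 minutes layover in Haldor → 00:26 UTC (May 12).
Add 4 hours 15 minutes leg 2 → 04:41 UTC.
Add 3 hours and 5 minutes layover in Colombo → 07:46 UTC.
Add 4 hours 55 minutes leg 3 → 12:41 UTC.
Add 2 hours 44 minutes layover in Auckland → 15:25 UTC.
Add 11 hours 3 minutes leg 4 → 02:28 UTC (May 13).
Ravensport is UTC+12:45, so local arrival = 02:28 + 12:45 = 15:13 on May 13.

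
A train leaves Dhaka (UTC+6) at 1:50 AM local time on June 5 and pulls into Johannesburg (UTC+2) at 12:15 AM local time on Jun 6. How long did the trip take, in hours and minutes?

26 hours 25 minutes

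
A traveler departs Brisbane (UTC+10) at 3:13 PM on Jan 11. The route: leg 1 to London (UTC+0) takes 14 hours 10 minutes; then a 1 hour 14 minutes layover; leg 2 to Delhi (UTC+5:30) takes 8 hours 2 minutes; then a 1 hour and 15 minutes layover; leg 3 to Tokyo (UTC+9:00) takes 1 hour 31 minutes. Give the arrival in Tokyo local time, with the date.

4:25 PM on January 12

Convert departure to UTC: 3:13 PM − 10:00 = 5:13 AM UTC on Jan 11.
Add 14 hours 10 minutes leg 1 → 7:23 PM UTC.
Add 1 hour 14 minutes layover in London → 8:37 PM UTC.
Add 8 hours and 2 minutes leg 2 → 4:39 AM UTC (Jan 12).
Add 1 hour 15 minutes layover in Delhi → 5:54 AM UTC.
Add 1 hour 31 minutes leg 3 → 7:25 AM UTC.
Tokyo is UTC+9:00, so local arrival = 7:25 AM + 9:00 = 4:25 PM on Jan 12.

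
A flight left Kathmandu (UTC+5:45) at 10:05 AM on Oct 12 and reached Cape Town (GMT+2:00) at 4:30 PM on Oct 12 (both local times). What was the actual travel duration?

Departure in UTC: 10:05 AM − 5:45 = 4:20 AM on Oct 12.
Arrival in UTC: 4:30 PM − 2:00 = 2:30 PM on Oct 12.
Elapsed = 2:30 PM − 4:20 AM = 10 hours 10 minutes.

10 hours 10 minutes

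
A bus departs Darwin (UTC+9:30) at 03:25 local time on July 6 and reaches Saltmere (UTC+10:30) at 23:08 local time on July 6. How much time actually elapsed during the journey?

Departure in UTC: 03:25 − 9:30 = 17:55 on Jul 5.
Arrival in UTC: 23:08 − 10:30 = 12:38 on Jul 6.
Elapsed = 12:38 − 17:55 (+1 day) = 18 hours 43 minutes.

18 hours 43 minutes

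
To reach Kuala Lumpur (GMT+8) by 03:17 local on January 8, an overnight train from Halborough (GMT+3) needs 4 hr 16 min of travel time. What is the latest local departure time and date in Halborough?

18:01 on January 7

Target arrival in UTC: 03:17 − 8:00 = 19:17 on Jan 7.
Subtract 4 hours and 16 minutes → departure 15:01 UTC on Jan 7.
Halborough is UTC+3:00: 15:01 + 3:00 = 18:01 on Jan 7.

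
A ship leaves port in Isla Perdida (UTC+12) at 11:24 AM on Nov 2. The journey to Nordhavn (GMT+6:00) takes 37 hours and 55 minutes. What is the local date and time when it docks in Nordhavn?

Convert departure to UTC: 11:24 AM − 12:00 = 11:24 PM UTC on Nov 1.
Add 37 hours 55 minutes travel time → 1:19 PM UTC (Nov 3).
Nordhavn is UTC+6:00, so local arrival = 1:19 PM + 6:00 = 7:19 PM on Nov 3.

7:19 PM on Nov 3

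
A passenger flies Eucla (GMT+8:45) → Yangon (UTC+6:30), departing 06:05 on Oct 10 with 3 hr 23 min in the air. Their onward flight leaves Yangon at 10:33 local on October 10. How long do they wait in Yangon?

3 hours 20 minutes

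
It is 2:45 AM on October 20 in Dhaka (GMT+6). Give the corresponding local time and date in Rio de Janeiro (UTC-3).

Rio de Janeiro is 9:00 behind Dhaka.
Shift by the zone difference: 2:45 AM − 9:00 = 5:45 PM on Oct 19 in Rio de Janeiro.

5:45 PM on October 19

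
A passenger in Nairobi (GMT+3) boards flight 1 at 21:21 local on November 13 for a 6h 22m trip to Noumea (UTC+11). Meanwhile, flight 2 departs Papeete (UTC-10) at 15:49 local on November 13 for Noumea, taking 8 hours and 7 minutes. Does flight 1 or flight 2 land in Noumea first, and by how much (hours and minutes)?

Flight 1 in UTC: 21:21 − 3:00 = 18:21 on Nov 13.
+6 hours 22 minutes → arrive 00:43 UTC on Nov 14.
Flight 2 in UTC: 15:49 + 10:00 = 01:49 on Nov 14.
+8 hours 7 minutes → arrive 09:56 UTC on Nov 14.
Flight 1 lands earlier by 9 hours 13 minutes.

the first, by 9 hours 13 minutes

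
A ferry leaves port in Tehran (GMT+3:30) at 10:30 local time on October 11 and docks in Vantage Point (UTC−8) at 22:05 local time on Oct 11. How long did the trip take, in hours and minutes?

23 hours 5 minutes

Departure in UTC: 10:30 − 3:30 = 07:00 on Oct 11.
Arrival in UTC: 22:05 + 8:00 = 06:05 on Oct 12.
Elapsed = 06:05 − 07:00 (+1 day) = 23 hours 5 minutes.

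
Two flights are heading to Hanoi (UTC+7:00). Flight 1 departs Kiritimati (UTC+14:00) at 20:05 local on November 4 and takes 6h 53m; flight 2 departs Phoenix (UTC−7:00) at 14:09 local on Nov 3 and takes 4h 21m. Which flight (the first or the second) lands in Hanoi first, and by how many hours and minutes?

the second, by 11 hours 28 minutes

Flight 1 in UTC: 20:05 − 14:00 = 06:05 on Nov 4.
+6 hours and 53 minutes → arrive 12:58 UTC on Nov 4.
Flight 2 in UTC: 14:09 + 7:00 = 21:09 on Nov 3.
+4 hours and 21 minutes → arrive 01:30 UTC on Nov 4.
Flight 2 lands earlier by 11 hours 28 minutes.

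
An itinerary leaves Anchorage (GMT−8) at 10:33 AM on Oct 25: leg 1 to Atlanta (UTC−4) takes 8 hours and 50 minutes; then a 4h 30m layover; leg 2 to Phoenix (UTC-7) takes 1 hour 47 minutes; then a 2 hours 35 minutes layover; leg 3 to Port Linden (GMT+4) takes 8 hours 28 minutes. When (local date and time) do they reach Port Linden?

Convert departure to UTC: 10:33 AM + 8:00 = 6:33 PM UTC on Oct 25.
Add 8 hours and 50 minutes leg 1 → 3:23 AM UTC (Oct 26).
Add 4 hours 30 minutes layover in Atlanta → 7:53 AM UTC.
Add 1 hour and 47 minutes leg 2 → 9:40 AM UTC.
Add 2 hours and 35 minutes layover in Phoenix → 12:15 PM UTC.
Add 8 hours and 28 minutes leg 3 → 8:43 PM UTC.
Port Linden is UTC+4:00, so local arrival = 8:43 PM + 4:00 = 12:43 AM on Oct 27.

12:43 AM on October 27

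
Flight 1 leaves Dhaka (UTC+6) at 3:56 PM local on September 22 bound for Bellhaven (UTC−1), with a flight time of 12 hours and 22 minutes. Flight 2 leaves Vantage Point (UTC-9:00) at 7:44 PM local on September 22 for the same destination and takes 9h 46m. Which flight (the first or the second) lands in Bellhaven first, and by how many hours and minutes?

the first, by 16 hours 12 minutes

Flight 1 in UTC: 3:56 PM − 6:00 = 9:56 AM on Sep 22.
+12 hours and 22 minutes → arrive 10:18 PM UTC on Sep 22.
Flight 2 in UTC: 7:44 PM + 9:00 = 4:44 AM on Sep 23.
+9 hours 46 minutes → arrive 2:30 PM UTC on Sep 23.
Flight 1 lands earlier by 16 hours 12 minutes.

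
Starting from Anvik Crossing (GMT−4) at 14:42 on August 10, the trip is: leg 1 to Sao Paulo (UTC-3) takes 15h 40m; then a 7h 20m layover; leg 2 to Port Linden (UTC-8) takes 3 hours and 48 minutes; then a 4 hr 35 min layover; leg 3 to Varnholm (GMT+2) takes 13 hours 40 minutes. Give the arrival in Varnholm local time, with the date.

17:45 on August 12

Convert departure to UTC: 14:42 + 4:00 = 18:42 UTC on Aug 10.
Add 15 hours 40 minutes leg 1 → 10:22 UTC (Aug 11).
Add 7 hours 20 minutes layover in Sao Paulo → 17:42 UTC.
Add 3 hours 48 minutes leg 2 → 21:30 UTC.
Add 4 hours 35 minutes layover in Port Linden → 02:05 UTC (Aug 12).
Add 13 hours 40 minutes leg 3 → 15:45 UTC.
Varnholm is UTC+2:00, so local arrival = 15:45 + 2:00 = 17:45 on Aug 12.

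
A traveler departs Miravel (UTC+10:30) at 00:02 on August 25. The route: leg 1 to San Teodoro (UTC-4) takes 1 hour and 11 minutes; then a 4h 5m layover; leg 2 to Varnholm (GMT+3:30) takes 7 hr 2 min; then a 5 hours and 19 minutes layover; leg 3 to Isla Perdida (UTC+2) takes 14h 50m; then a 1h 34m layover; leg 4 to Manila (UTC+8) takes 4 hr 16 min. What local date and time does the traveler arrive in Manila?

11:49 on Aug 26

Convert departure to UTC: 00:02 − 10:30 = 13:32 UTC on Aug 24.
Add 1 hour 11 minutes leg 1 → 14:43 UTC.
Add 4 hours 5 minutes layover in San Teodoro → 18:48 UTC.
Add 7 hours 2 minutes leg 2 → 01:50 UTC (Aug 25).
Add 5 hours and 19 minutes layover in Varnholm → 07:09 UTC.
Add 14 hours 50 minutes leg 3 → 21:59 UTC.
Add 1 hour and 34 minutes layover in Isla Perdida → 23:33 UTC.
Add 4 hours and 16 minutes leg 4 → 03:49 UTC (Aug 26).
Manila is UTC+8:00, so local arrival = 03:49 + 8:00 = 11:49 on Aug 26.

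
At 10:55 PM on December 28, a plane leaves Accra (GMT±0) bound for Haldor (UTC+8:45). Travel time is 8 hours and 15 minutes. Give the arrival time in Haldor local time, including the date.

3:55 PM on December 29

Accra is at UTC+0, so departure is already 10:55 PM UTC on Dec 28.
Add 8 hours and 15 minutes travel time → 7:10 AM UTC (Dec 29).
Haldor is UTC+8:45, so local arrival = 7:10 AM + 8:45 = 3:55 PM on Dec 29.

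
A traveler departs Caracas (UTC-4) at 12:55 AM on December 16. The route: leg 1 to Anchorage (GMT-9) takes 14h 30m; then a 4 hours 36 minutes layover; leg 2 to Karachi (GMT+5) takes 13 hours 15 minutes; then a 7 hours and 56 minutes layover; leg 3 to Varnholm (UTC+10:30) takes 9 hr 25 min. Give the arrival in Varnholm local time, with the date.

5:07 PM on Dec 18

Convert departure to UTC: 12:55 AM + 4:00 = 4:55 AM UTC on Dec 16.
Add 14 hours and 30 minutes leg 1 → 7:25 PM UTC.
Add 4 hours and 36 minutes layover in Anchorage → 12:01 AM UTC (Dec 17).
Add 13 hours 15 minutes leg 2 → 1:16 PM UTC.
Add 7 hours and 56 minutes layover in Karachi → 9:12 PM UTC.
Add 9 hours 25 minutes leg 3 → 6:37 AM UTC (Dec 18).
Varnholm is UTC+10:30, so local arrival = 6:37 AM + 10:30 = 5:07 PM on Dec 18.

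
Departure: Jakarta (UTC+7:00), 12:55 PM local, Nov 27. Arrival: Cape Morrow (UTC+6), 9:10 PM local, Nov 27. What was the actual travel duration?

Departure in UTC: 12:55 PM − 7:00 = 5:55 AM on Nov 27.
Arrival in UTC: 9:10 PM − 6:00 = 3:10 PM on Nov 27.
Elapsed = 3:10 PM − 5:55 AM = 9 hours 15 minutes.

9 hours 15 minutes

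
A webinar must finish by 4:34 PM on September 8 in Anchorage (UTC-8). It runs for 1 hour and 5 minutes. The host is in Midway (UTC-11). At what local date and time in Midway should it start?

12:29 PM on Sep 8

Target end time in UTC: 4:34 PM + 8:00 = 12:34 AM on Sep 9.
Subtract 1 hour and 5 minutes → start 11:29 PM UTC on Sep 8.
Midway is UTC−11:00: 11:29 PM − 11:00 = 12:29 PM on Sep 8.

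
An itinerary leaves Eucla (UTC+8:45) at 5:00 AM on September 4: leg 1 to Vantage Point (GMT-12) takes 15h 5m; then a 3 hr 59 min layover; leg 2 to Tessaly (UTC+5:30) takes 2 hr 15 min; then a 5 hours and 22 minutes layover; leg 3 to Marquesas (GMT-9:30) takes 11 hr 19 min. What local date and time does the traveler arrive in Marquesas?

12:45 AM on September 5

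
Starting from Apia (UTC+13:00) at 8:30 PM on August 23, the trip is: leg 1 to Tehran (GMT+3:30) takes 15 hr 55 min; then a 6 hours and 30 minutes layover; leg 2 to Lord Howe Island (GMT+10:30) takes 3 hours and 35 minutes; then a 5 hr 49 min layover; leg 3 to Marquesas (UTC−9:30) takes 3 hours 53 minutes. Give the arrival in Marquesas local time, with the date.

9:42 AM on Aug 24

Convert departure to UTC: 8:30 PM − 13:00 = 7:30 AM UTC on Aug 23.
Add 15 hours and 55 minutes leg 1 → 11:25 PM UTC.
Add 6 hours and 30 minutes layover in Tehran → 5:55 AM UTC (Aug 24).
Add 3 hours 35 minutes leg 2 → 9:30 AM UTC.
Add 5 hours and 49 minutes layover in Lord Howe Island → 3:19 PM UTC.
Add 3 hours and 53 minutes leg 3 → 7:12 PM UTC.
Marquesas is UTC−9:30, so local arrival = 7:12 PM − 9:30 = 9:42 AM on Aug 24.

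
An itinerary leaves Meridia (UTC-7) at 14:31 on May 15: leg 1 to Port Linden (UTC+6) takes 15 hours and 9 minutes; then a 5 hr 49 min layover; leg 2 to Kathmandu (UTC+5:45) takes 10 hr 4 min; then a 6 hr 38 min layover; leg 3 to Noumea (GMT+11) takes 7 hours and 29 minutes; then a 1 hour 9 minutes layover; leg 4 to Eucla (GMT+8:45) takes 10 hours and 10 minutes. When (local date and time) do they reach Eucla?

14:44 on May 18

Convert departure to UTC: 14:31 + 7:00 = 21:31 UTC on May 15.
Add 15 hours 9 minutes leg 1 → 12:40 UTC (May 16).
Add 5 hours 49 minutes layover in Port Linden → 18:29 UTC.
Add 10 hours and 4 minutes leg 2 → 04:33 UTC (May 17).
Add 6 hours and 38 minutes layover in Kathmandu → 11:11 UTC.
Add 7 hours 29 minutes leg 3 → 18:40 UTC.
Add 1 hour and 9 minutes layover in Noumea → 19:49 UTC.
Add 10 hours 10 minutes leg 4 → 05:59 UTC (May 18).
Eucla is UTC+8:45, so local arrival = 05:59 + 8:45 = 14:44 on May 18.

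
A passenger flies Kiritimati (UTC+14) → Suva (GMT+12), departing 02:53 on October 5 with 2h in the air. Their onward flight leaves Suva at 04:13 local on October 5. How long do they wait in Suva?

1 hour 20 minutes

Convert departure to UTC: 02:53 − 14:00 = 12:53 UTC on Oct 4.
Add 2 hours flight time → 14:53 UTC.
Suva is UTC+12:00, so local arrival = 14:53 + 12:00 = 02:53 on Oct 5.
Layover = 04:13 − 02:53 = 1 hour 20 minutes.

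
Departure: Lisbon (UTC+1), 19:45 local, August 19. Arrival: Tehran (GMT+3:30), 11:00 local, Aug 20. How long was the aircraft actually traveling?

Tehran is 2:30 ahead of Lisbon.
Clock-face elapsed time (ignoring zones) is 15 hours 15 minutes.
Actual elapsed = 15 hours 15 minutes − 2:30 = 12 hours 45 minutes.

12 hours 45 minutes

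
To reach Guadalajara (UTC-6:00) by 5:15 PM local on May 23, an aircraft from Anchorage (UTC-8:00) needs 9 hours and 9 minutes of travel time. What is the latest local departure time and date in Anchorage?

6:06 AM on May 23

Target arrival in UTC: 5:15 PM + 6:00 = 11:15 PM on May 23.
Subtract 9 hours and 9 minutes → departure 2:06 PM UTC on May 23.
Anchorage is UTC−8:00: 2:06 PM − 8:00 = 6:06 AM on May 23.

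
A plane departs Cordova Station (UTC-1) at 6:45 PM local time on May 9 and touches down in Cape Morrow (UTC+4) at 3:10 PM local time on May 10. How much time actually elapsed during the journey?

15 hours 25 minutes

Cape Morrow is 5:00 ahead of Cordova Station.
Clock-face elapsed time (ignoring zones) is 20 hours 25 minutes.
Actual elapsed = 20 hours 25 minutes − 5:00 = 15 hours 25 minutes.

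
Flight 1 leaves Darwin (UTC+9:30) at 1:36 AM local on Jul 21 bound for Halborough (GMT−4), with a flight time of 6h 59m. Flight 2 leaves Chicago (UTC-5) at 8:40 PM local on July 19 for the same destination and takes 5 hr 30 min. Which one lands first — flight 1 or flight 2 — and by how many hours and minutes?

Flight 1 in UTC: 1:36 AM − 9:30 = 4:06 PM on Jul 20.
+6 hours 59 minutes → arrive 11:05 PM UTC on Jul 20.
Flight 2 in UTC: 8:40 PM + 5:00 = 1:40 AM on Jul 20.
+5 hours and 30 minutes → arrive 7:10 AM UTC on Jul 20.
Flight 2 lands earlier by 15 hours 55 minutes.

the second, by 15 hours 55 minutes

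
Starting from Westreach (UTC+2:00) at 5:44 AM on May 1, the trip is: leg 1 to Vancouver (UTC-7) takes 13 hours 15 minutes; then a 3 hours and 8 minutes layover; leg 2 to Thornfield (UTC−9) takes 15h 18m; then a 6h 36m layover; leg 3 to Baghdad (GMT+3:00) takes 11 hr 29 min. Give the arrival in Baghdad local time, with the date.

Convert departure to UTC: 5:44 AM − 2:00 = 3:44 AM UTC on May 1.
Add 13 hours and 15 minutes leg 1 → 4:59 PM UTC.
Add 3 hours 8 minutes layover in Vancouver → 8:07 PM UTC.
Add 15 hours 18 minutes leg 2 → 11:25 AM UTC (May 2).
Add 6 hours and 36 minutes layover in Thornfield → 6:01 PM UTC.
Add 11 hours 29 minutes leg 3 → 5:30 AM UTC (May 3).
Baghdad is UTC+3:00, so local arrival = 5:30 AM + 3:00 = 8:30 AM on May 3.

8:30 AM on May 3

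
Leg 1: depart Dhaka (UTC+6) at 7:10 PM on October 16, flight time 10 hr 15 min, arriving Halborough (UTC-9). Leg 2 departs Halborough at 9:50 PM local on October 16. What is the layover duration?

7 hours 25 minutes

Convert departure to UTC: 7:10 PM − 6:00 = 1:10 PM UTC on Oct 16.
Add 10 hours and 15 minutes flight time → 11:25 PM UTC.
Halborough is UTC−9:00, so local arrival = 11:25 PM − 9:00 = 2:25 PM on Oct 16.
Layover = 9:50 PM − 2:25 PM = 7 hours 25 minutes.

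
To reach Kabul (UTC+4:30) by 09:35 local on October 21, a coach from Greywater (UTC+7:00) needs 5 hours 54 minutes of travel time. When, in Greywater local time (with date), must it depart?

06:11 on October 21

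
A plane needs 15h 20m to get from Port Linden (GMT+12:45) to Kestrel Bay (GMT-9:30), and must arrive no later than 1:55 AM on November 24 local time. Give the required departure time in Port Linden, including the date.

8:50 AM on November 24

Target arrival in UTC: 1:55 AM + 9:30 = 11:25 AM on Nov 24.
Subtract 15 hours and 20 minutes → departure 8:05 PM UTC on Nov 23.
Port Linden is UTC+12:45: 8:05 PM + 12:45 = 8:50 AM on Nov 24.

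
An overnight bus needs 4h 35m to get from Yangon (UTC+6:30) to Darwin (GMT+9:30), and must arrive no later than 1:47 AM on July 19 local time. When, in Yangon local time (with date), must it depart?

6:12 PM on July 18

Target arrival in UTC: 1:47 AM − 9:30 = 4:17 PM on Jul 18.
Subtract 4 hours and 35 minutes → departure 11:42 AM UTC on Jul 18.
Yangon is UTC+6:30: 11:42 AM + 6:30 = 6:12 PM on Jul 18.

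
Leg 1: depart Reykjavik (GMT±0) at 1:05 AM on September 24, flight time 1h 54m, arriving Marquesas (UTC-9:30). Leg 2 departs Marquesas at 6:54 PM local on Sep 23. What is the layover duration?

1 hour 25 minutes

Reykjavik is at UTC+0, so departure is already 1:05 AM UTC on Sep 24.
Add 1 hour and 54 minutes flight time → 2:59 AM UTC.
Marquesas is UTC−9:30, so local arrival = 2:59 AM − 9:30 = 5:29 PM on Sep 23.
Layover = 6:54 PM − 5:29 PM = 1 hour 25 minutes.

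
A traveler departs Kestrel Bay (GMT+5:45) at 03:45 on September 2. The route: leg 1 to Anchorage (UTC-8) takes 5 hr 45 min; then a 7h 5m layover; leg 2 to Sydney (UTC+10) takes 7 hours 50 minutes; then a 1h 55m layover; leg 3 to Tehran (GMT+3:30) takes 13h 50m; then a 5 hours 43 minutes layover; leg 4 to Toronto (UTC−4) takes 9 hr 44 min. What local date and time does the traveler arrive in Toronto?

Convert departure to UTC: 03:45 − 5:45 = 22:00 UTC on Sep 1.
Add 5 hours 45 minutes leg 1 → 03:45 UTC (Sep 2).
Add 7 hours and 5 minutes layover in Anchorage → 10:50 UTC.
Add 7 hours 50 minutes leg 2 → 18:40 UTC.
Add 1 hour and 55 minutes layover in Sydney → 20:35 UTC.
Add 13 hours 50 minutes leg 3 → 10:25 UTC (Sep 3).
Add 5 hours and 43 minutes layover in Tehran → 16:08 UTC.
Add 9 hours 44 minutes leg 4 → 01:52 UTC (Sep 4).
Toronto is UTC−4:00, so local arrival = 01:52 − 4:00 = 21:52 on Sep 3.

21:52 on Sep 3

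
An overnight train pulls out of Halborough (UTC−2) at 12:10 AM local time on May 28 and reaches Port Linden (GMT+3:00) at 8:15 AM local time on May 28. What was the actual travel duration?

3 hours 5 minutes

Departure in UTC: 12:10 AM + 2:00 = 2:10 AM on May 28.
Arrival in UTC: 8:15 AM − 3:00 = 5:15 AM on May 28.
Elapsed = 5:15 AM − 2:10 AM = 3 hours 5 minutes.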